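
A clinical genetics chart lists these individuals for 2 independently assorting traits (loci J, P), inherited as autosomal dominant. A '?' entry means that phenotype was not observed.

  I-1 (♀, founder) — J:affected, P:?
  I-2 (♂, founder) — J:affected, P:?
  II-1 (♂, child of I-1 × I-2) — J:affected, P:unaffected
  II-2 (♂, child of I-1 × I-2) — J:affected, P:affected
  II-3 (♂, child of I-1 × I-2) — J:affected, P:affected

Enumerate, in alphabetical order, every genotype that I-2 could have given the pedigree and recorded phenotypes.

J/I-1 aff ·: Jj|JJ
J/I-2 aff ·: Jj|JJ
J/II-1 aff I-1×I-2: Jj|JJ
J/II-2 aff I-1×I-2: Jj|JJ
J/II-3 aff I-1×I-2: Jj|JJ
⇒ J over [I-1,I-2,II-1,II-2,II-3]: 25 consistent
P/I-1 ? ·: pp|Pp
P/I-2 ? ·: pp|Pp
P/II-1 un I-1×I-2: pp
P/II-2 aff I-1×I-2: Pp|PP
P/II-3 aff I-1×I-2: Pp|PP
⇒ P over [I-1,I-2,II-1,II-2,II-3]: 6 consistent

I-2 ∈ {JJ Pp, JJ pp, Jj Pp, Jj pp}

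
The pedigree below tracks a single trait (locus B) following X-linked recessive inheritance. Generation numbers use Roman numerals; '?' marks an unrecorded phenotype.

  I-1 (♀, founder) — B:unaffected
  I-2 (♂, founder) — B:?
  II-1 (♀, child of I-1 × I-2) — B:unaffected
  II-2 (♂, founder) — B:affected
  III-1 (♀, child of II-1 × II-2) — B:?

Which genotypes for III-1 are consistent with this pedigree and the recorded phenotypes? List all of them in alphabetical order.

B/I-1 un ·: X^BX^B|X^BX^b
B/I-2 ? ·: X^BY|X^bY
B/II-1 un I-1×I-2: X^BX^B|X^BX^b
B/II-2 aff ·: X^bY
B/III-1 ? II-1×II-2: X^BX^b|X^bX^b
⇒ B over [I-1,I-2,II-1,II-2,III-1]: 8 consistent

III-1 ∈ {X^BX^b, X^bX^b}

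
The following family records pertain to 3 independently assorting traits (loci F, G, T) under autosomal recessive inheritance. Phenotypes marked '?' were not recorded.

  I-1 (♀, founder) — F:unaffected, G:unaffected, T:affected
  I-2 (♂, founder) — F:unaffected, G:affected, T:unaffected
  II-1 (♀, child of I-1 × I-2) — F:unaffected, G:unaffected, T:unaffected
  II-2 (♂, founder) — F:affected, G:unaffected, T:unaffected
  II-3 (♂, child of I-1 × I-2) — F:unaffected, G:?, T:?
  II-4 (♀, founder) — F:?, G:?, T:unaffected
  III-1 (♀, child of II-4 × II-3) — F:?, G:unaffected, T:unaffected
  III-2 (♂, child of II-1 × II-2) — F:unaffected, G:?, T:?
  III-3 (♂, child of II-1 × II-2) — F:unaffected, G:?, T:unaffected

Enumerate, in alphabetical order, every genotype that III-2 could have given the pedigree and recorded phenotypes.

F/I-1 un ·: FF|Ff
F/I-2 un ·: FF|Ff
F/II-1 un I-1×I-2: FF|Ff
F/II-2 aff ·: ff
F/II-3 un I-1×I-2: FF|Ff
F/II-4 ? ·: FF|Ff|ff
F/III-1 ? II-4×II-3: FF|Ff|ff
F/III-2 un II-1×II-2: Ff
F/III-3 un II-1×II-2: Ff
⇒ F over [I-1,I-2,II-1,II-2,II-3,II-4,III-1,III-2,III-3]: 70 consistent
G/I-1 un ·: GG|Gg
G/I-2 aff ·: gg
G/II-1 un I-1×I-2: Gg
G/II-2 un ·: GG|Gg
G/II-3 ? I-1×I-2: Gg|gg
G/II-4 ? ·: GG|Gg|gg
G/III-1 un II-4×II-3: GG|Gg
G/III-2 ? II-1×II-2: GG|Gg|gg
G/III-3 ? II-1×II-2: GG|Gg|gg
⇒ G over [I-1,I-2,II-1,II-2,II-3,II-4,III-1,III-2,III-3]: 156 consistent
T/I-1 aff ·: tt
T/I-2 un ·: TT|Tt
T/II-1 un I-1×I-2: Tt
T/II-2 un ·: TT|Tt
T/II-3 ? I-1×I-2: Tt|tt
T/II-4 un ·: TT|Tt
T/III-1 un II-4×II-3: TT|Tt
T/III-2 ? II-1×II-2: TT|Tt|tt
T/III-3 un II-1×II-2: TT|Tt
⇒ T over [I-1,I-2,II-1,II-2,II-3,II-4,III-1,III-2,III-3]: 100 consistent

III-2 ∈ {Ff GG TT, Ff GG Tt, Ff GG tt, Ff Gg TT, Ff Gg Tt, Ff Gg tt, Ff gg TT, Ff gg Tt, Ff gg tt}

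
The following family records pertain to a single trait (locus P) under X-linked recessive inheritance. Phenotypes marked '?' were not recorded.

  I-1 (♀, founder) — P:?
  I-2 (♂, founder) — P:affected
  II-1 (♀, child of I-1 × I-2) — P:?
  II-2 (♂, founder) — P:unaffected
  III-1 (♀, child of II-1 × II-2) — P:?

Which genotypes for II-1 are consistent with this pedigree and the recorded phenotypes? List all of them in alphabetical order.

P/I-1 ? ·: X^PX^P|X^PX^p|X^pX^p
P/I-2 aff ·: X^pY
P/II-1 ? I-1×I-2: X^PX^p|X^pX^p
P/II-2 un ·: X^PY
P/III-1 ? II-1×II-2: X^PX^P|X^PX^p
⇒ P over [I-1,I-2,II-1,II-2,III-1]: 6 consistent

II-1 ∈ {X^PX^p, X^pX^p}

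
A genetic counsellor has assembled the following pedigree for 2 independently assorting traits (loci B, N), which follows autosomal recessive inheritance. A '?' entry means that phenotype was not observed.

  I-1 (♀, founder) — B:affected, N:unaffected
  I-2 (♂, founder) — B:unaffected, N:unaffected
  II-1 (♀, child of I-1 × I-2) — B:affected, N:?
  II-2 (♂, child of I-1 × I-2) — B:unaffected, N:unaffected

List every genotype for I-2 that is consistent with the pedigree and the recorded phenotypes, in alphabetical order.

I-2 ∈ {Bb NN, Bb Nn}

B/I-1 aff ·: bb
B/I-2 un ·: Bb
B/II-1 aff I-1×I-2: bb
B/II-2 un I-1×I-2: Bb
⇒ B over [I-1,I-2,II-1,II-2]: 1 consistent
N/I-1 un ·: NN|Nn
N/I-2 un ·: NN|Nn
N/II-1 ? I-1×I-2: NN|Nn|nn
N/II-2 un I-1×I-2: NN|Nn
⇒ N over [I-1,I-2,II-1,II-2]: 15 consistent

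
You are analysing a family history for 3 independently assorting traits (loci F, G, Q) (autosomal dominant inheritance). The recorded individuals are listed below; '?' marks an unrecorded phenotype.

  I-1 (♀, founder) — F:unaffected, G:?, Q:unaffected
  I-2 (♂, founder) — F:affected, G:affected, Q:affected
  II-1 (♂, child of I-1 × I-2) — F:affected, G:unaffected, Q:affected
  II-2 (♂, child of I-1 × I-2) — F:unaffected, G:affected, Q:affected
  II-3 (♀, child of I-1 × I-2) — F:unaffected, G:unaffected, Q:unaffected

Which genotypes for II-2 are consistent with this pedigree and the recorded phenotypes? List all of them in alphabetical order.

II-2 ∈ {ff GG Qq, ff Gg Qq}

F/I-1 un ·: ff
F/I-2 aff ·: Ff
F/II-1 aff I-1×I-2: Ff
F/II-2 un I-1×I-2: ff
F/II-3 un I-1×I-2: ff
⇒ F over [I-1,I-2,II-1,II-2,II-3]: 1 consistent
G/I-1 ? ·: gg|Gg
G/I-2 aff ·: Gg
G/II-1 un I-1×I-2: gg
G/II-2 aff I-1×I-2: Gg|GG
G/II-3 un I-1×I-2: gg
⇒ G over [I-1,I-2,II-1,II-2,II-3]: 3 consistent
Q/I-1 un ·: qq
Q/I-2 aff ·: Qq
Q/II-1 aff I-1×I-2: Qq
Q/II-2 aff I-1×I-2: Qq
Q/II-3 un I-1×I-2: qq
⇒ Q over [I-1,I-2,II-1,II-2,II-3]: 1 consistent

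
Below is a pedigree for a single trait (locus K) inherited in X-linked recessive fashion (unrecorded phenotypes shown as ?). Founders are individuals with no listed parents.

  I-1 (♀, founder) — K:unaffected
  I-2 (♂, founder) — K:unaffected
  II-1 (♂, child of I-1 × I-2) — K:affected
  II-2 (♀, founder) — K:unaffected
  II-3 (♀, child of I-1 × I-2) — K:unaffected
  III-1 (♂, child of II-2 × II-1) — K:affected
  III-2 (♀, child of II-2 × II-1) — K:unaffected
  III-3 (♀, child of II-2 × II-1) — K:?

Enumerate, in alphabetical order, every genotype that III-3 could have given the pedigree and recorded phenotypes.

III-3 ∈ {X^KX^k, X^kX^k}

K/I-1 un ·: X^KX^k
K/I-2 un ·: X^KY
K/II-1 aff I-1×I-2: X^kY
K/II-2 un ·: X^KX^k
K/II-3 un I-1×I-2: X^KX^K|X^KX^k
K/III-1 aff II-2×II-1: X^kY
K/III-2 un II-2×II-1: X^KX^k
K/III-3 ? II-2×II-1: X^KX^k|X^kX^k
⇒ K over [I-1,I-2,II-1,II-2,II-3,III-1,III-2,III-3]: 4 consistent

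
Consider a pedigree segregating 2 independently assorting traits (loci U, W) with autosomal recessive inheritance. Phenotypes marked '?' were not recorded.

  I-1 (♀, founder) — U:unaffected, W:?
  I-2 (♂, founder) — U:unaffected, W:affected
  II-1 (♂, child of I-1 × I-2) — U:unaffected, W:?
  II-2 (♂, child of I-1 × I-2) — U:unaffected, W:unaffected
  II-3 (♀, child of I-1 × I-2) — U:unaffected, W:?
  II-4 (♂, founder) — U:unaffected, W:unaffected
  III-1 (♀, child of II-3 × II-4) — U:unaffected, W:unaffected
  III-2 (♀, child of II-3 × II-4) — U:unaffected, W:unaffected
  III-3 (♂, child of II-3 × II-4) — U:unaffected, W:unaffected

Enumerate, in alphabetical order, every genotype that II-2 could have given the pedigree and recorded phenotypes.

II-2 ∈ {UU Ww, Uu Ww}

U/I-1 un ·: UU|Uu
U/I-2 un ·: UU|Uu
U/II-1 un I-1×I-2: UU|Uu
U/II-2 un I-1×I-2: UU|Uu
U/II-3 un I-1×I-2: UU|Uu
U/II-4 un ·: UU|Uu
U/III-1 un II-3×II-4: UU|Uu
U/III-2 un II-3×II-4: UU|Uu
U/III-3 un II-3×II-4: UU|Uu
⇒ U over [I-1,I-2,II-1,II-2,II-3,II-4,III-1,III-2,III-3]: 309 consistent
W/I-1 ? ·: WW|Ww
W/I-2 aff ·: ww
W/II-1 ? I-1×I-2: Ww|ww
W/II-2 un I-1×I-2: Ww
W/II-3 ? I-1×I-2: Ww|ww
W/II-4 un ·: WW|Ww
W/III-1 un II-3×II-4: WW|Ww
W/III-2 un II-3×II-4: WW|Ww
W/III-3 un II-3×II-4: WW|Ww
⇒ W over [I-1,I-2,II-1,II-2,II-3,II-4,III-1,III-2,III-3]: 52 consistent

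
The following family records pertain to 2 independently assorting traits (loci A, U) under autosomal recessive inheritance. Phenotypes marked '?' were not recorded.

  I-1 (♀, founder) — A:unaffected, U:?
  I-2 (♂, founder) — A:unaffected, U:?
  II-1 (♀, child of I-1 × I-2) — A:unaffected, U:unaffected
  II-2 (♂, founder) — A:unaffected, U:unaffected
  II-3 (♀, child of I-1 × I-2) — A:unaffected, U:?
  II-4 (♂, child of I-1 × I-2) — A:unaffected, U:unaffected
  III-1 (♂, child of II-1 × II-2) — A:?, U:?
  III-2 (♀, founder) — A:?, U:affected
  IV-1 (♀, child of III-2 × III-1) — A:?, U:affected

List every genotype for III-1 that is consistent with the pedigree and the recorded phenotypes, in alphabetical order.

III-1 ∈ {AA Uu, AA uu, Aa Uu, Aa uu, aa Uu, aa uu}

A/I-1 un ·: AA|Aa
A/I-2 un ·: AA|Aa
A/II-1 un I-1×I-2: AA|Aa
A/II-2 un ·: AA|Aa
A/II-3 un I-1×I-2: AA|Aa
A/II-4 un I-1×I-2: AA|Aa
A/III-1 ? II-1×II-2: AA|Aa|aa
A/III-2 ? ·: AA|Aa|aa
A/IV-1 ? III-2×III-1: AA|Aa|aa
⇒ A over [I-1,I-2,II-1,II-2,II-3,II-4,III-1,III-2,IV-1]: 507 consistent
U/I-1 ? ·: UU|Uu|uu
U/I-2 ? ·: UU|Uu|uu
U/II-1 un I-1×I-2: UU|Uu
U/II-2 un ·: UU|Uu
U/II-3 ? I-1×I-2: UU|Uu|uu
U/II-4 un I-1×I-2: UU|Uu
U/III-1 ? II-1×II-2: Uu|uu
U/III-2 aff ·: uu
U/IV-1 aff III-2×III-1: uu
⇒ U over [I-1,I-2,II-1,II-2,II-3,II-4,III-1,III-2,IV-1]: 75 consistent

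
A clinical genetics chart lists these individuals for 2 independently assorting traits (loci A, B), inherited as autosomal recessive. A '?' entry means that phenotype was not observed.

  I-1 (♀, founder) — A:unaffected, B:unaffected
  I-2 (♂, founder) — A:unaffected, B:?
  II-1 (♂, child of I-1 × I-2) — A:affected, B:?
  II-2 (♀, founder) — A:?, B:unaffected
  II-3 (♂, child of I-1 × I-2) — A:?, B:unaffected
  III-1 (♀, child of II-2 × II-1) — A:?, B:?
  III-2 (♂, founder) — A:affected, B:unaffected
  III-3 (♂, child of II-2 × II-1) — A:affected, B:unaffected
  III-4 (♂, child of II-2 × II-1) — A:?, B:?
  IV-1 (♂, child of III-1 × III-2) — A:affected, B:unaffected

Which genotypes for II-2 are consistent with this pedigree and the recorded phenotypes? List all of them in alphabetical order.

A/I-1 un ·: Aa
A/I-2 un ·: Aa
A/II-1 aff I-1×I-2: aa
A/II-2 ? ·: Aa|aa
A/II-3 ? I-1×I-2: AA|Aa|aa
A/III-1 ? II-2×II-1: Aa|aa
A/III-2 aff ·: aa
A/III-3 aff II-2×II-1: aa
A/III-4 ? II-2×II-1: Aa|aa
A/IV-1 aff III-1×III-2: aa
⇒ A over [I-1,I-2,II-1,II-2,II-3,III-1,III-2,III-3,III-4,IV-1]: 15 consistent
B/I-1 un ·: BB|Bb
B/I-2 ? ·: BB|Bb|bb
B/II-1 ? I-1×I-2: BB|Bb|bb
B/II-2 un ·: BB|Bb
B/II-3 un I-1×I-2: BB|Bb
B/III-1 ? II-2×II-1: BB|Bb|bb
B/III-2 un ·: BB|Bb
B/III-3 un II-2×II-1: BB|Bb
B/III-4 ? II-2×II-1: BB|Bb|bb
B/IV-1 un III-1×III-2: BB|Bb
⇒ B over [I-1,I-2,II-1,II-2,II-3,III-1,III-2,III-3,III-4,IV-1]: 921 consistent

II-2 ∈ {Aa BB, Aa Bb, aa BB, aa Bb}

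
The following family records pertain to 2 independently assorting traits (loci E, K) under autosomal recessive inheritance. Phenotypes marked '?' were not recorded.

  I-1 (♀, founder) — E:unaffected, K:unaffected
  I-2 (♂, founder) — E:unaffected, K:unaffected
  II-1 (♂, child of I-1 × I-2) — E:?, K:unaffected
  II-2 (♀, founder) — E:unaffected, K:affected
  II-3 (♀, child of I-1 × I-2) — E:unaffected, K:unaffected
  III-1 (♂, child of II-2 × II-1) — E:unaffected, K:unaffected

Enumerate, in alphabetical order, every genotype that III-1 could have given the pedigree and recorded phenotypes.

E/I-1 un ·: EE|Ee
E/I-2 un ·: EE|Ee
E/II-1 ? I-1×I-2: EE|Ee|ee
E/II-2 un ·: EE|Ee
E/II-3 un I-1×I-2: EE|Ee
E/III-1 un II-2×II-1: EE|Ee
⇒ E over [I-1,I-2,II-1,II-2,II-3,III-1]: 49 consistent
K/I-1 un ·: KK|Kk
K/I-2 un ·: KK|Kk
K/II-1 un I-1×I-2: KK|Kk
K/II-2 aff ·: kk
K/II-3 un I-1×I-2: KK|Kk
K/III-1 un II-2×II-1: Kk
⇒ K over [I-1,I-2,II-1,II-2,II-3,III-1]: 13 consistent

III-1 ∈ {EE Kk, Ee Kk}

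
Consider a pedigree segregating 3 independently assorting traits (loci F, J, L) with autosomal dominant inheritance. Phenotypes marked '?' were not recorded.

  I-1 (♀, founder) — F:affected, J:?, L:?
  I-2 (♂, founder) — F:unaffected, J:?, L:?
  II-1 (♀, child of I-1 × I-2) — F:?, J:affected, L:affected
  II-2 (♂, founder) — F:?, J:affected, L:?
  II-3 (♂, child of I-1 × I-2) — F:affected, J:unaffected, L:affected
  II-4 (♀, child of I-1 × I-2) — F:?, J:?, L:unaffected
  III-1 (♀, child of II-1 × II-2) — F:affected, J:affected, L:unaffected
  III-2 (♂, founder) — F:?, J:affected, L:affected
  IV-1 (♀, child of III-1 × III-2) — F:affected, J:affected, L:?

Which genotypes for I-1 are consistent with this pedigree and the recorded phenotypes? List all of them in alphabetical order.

I-1 ∈ {FF Jj Ll, FF Jj ll, FF jj Ll, FF jj ll, Ff Jj Ll, Ff Jj ll, Ff jj Ll, Ff jj ll}

F/I-1 aff ·: Ff|FF
F/I-2 un ·: ff
F/II-1 ? I-1×I-2: ff|Ff
F/II-2 ? ·: ff|Ff|FF
F/II-3 aff I-1×I-2: Ff
F/II-4 ? I-1×I-2: ff|Ff
F/III-1 aff II-1×II-2: Ff|FF
F/III-2 ? ·: ff|Ff|FF
F/IV-1 aff III-1×III-2: Ff|FF
⇒ F over [I-1,I-2,II-1,II-2,II-3,II-4,III-1,III-2,IV-1]: 89 consistent
J/I-1 ? ·: jj|Jj
J/I-2 ? ·: jj|Jj
J/II-1 aff I-1×I-2: Jj|JJ
J/II-2 aff ·: Jj|JJ
J/II-3 un I-1×I-2: jj
J/II-4 ? I-1×I-2: jj|Jj|JJ
J/III-1 aff II-1×II-2: Jj|JJ
J/III-2 aff ·: Jj|JJ
J/IV-1 aff III-1×III-2: Jj|JJ
⇒ J over [I-1,I-2,II-1,II-2,II-3,II-4,III-1,III-2,IV-1]: 128 consistent
L/I-1 ? ·: ll|Ll
L/I-2 ? ·: ll|Ll
L/II-1 aff I-1×I-2: Ll
L/II-2 ? ·: ll|Ll
L/II-3 aff I-1×I-2: Ll|LL
L/II-4 un I-1×I-2: ll
L/III-1 un II-1×II-2: ll
L/III-2 aff ·: Ll|LL
L/IV-1 ? III-1×III-2: ll|Ll
⇒ L over [I-1,I-2,II-1,II-2,II-3,II-4,III-1,III-2,IV-1]: 24 consistent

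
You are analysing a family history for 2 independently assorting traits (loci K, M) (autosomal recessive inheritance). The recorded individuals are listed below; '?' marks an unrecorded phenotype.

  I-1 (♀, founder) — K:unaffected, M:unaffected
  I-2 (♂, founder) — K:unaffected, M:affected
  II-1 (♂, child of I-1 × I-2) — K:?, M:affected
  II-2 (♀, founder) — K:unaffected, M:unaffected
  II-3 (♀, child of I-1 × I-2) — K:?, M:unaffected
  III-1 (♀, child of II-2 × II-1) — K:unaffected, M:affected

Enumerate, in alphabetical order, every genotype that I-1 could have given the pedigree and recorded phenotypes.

K/I-1 un ·: KK|Kk
K/I-2 un ·: KK|Kk
K/II-1 ? I-1×I-2: KK|Kk|kk
K/II-2 un ·: KK|Kk
K/II-3 ? I-1×I-2: KK|Kk|kk
K/III-1 un II-2×II-1: KK|Kk
⇒ K over [I-1,I-2,II-1,II-2,II-3,III-1]: 58 consistent
M/I-1 un ·: Mm
M/I-2 aff ·: mm
M/II-1 aff I-1×I-2: mm
M/II-2 un ·: Mm
M/II-3 un I-1×I-2: Mm
M/III-1 aff II-2×II-1: mm
⇒ M over [I-1,I-2,II-1,II-2,II-3,III-1]: 1 consistent

I-1 ∈ {KK Mm, Kk Mm}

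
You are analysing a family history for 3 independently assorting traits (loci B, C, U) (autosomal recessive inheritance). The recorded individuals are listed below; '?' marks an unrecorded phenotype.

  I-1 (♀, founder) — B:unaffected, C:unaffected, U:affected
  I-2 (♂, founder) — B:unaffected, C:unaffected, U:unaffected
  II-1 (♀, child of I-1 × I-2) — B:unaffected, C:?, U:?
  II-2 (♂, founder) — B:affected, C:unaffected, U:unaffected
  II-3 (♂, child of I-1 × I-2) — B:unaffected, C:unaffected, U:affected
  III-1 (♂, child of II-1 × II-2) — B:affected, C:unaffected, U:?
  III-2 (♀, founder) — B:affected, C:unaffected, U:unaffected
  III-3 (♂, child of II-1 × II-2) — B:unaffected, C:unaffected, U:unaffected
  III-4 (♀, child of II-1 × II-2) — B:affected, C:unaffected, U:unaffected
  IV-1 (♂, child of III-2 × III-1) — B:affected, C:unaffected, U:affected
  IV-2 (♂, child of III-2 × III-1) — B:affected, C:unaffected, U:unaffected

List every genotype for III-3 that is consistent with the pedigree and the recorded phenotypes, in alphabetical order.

III-3 ∈ {Bb CC UU, Bb CC Uu, Bb Cc UU, Bb Cc Uu}

B/I-1 un ·: BB|Bb
B/I-2 un ·: BB|Bb
B/II-1 un I-1×I-2: Bb
B/II-2 aff ·: bb
B/II-3 un I-1×I-2: BB|Bb
B/III-1 aff II-1×II-2: bb
B/III-2 aff ·: bb
B/III-3 un II-1×II-2: Bb
B/III-4 aff II-1×II-2: bb
B/IV-1 aff III-2×III-1: bb
B/IV-2 aff III-2×III-1: bb
⇒ B over [I-1,I-2,II-1,II-2,II-3,III-1,III-2,III-3,III-4,IV-1,IV-2]: 6 consistent
C/I-1 un ·: CC|Cc
C/I-2 un ·: CC|Cc
C/II-1 ? I-1×I-2: CC|Cc|cc
C/II-2 un ·: CC|Cc
C/II-3 un I-1×I-2: CC|Cc
C/III-1 un II-1×II-2: CC|Cc
C/III-2 un ·: CC|Cc
C/III-3 un II-1×II-2: CC|Cc
C/III-4 un II-1×II-2: CC|Cc
C/IV-1 un III-2×III-1: CC|Cc
C/IV-2 un III-2×III-1: CC|Cc
⇒ C over [I-1,I-2,II-1,II-2,II-3,III-1,III-2,III-3,III-4,IV-1,IV-2]: 1055 consistent
U/I-1 aff ·: uu
U/I-2 un ·: Uu
U/II-1 ? I-1×I-2: Uu|uu
U/II-2 un ·: UU|Uu
U/II-3 aff I-1×I-2: uu
U/III-1 ? II-1×II-2: Uu|uu
U/III-2 un ·: Uu
U/III-3 un II-1×II-2: UU|Uu
U/III-4 un II-1×II-2: UU|Uu
U/IV-1 aff III-2×III-1: uu
U/IV-2 un III-2×III-1: UU|Uu
⇒ U over [I-1,I-2,II-1,II-2,II-3,III-1,III-2,III-3,III-4,IV-1,IV-2]: 25 consistent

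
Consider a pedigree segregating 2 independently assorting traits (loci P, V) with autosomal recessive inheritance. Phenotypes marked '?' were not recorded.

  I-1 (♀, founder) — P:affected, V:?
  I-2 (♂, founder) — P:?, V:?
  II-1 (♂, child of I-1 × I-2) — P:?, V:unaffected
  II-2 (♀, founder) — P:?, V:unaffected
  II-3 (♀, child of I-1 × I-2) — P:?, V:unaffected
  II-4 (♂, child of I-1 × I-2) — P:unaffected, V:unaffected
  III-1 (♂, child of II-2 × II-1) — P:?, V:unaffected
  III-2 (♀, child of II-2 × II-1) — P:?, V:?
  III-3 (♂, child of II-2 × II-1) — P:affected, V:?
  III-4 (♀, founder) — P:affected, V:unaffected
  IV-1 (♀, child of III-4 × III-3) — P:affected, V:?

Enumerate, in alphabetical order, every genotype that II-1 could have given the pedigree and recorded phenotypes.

P/I-1 aff ·: pp
P/I-2 ? ·: PP|Pp
P/II-1 ? I-1×I-2: Pp|pp
P/II-2 ? ·: Pp|pp
P/II-3 ? I-1×I-2: Pp|pp
P/II-4 un I-1×I-2: Pp
P/III-1 ? II-2×II-1: PP|Pp|pp
P/III-2 ? II-2×II-1: PP|Pp|pp
P/III-3 aff II-2×II-1: pp
P/III-4 aff ·: pp
P/IV-1 aff III-4×III-3: pp
⇒ P over [I-1,I-2,II-1,II-2,II-3,II-4,III-1,III-2,III-3,III-4,IV-1]: 49 consistent
V/I-1 ? ·: VV|Vv|vv
V/I-2 ? ·: VV|Vv|vv
V/II-1 un I-1×I-2: VV|Vv
V/II-2 un ·: VV|Vv
V/II-3 un I-1×I-2: VV|Vv
V/II-4 un I-1×I-2: VV|Vv
V/III-1 un II-2×II-1: VV|Vv
V/III-2 ? II-2×II-1: VV|Vv|vv
V/III-3 ? II-2×II-1: VV|Vv|vv
V/III-4 un ·: VV|Vv
V/IV-1 ? III-4×III-3: VV|Vv|vv
⇒ V over [I-1,I-2,II-1,II-2,II-3,II-4,III-1,III-2,III-3,III-4,IV-1]: 2023 consistent

II-1 ∈ {Pp VV, Pp Vv, pp VV, pp Vv}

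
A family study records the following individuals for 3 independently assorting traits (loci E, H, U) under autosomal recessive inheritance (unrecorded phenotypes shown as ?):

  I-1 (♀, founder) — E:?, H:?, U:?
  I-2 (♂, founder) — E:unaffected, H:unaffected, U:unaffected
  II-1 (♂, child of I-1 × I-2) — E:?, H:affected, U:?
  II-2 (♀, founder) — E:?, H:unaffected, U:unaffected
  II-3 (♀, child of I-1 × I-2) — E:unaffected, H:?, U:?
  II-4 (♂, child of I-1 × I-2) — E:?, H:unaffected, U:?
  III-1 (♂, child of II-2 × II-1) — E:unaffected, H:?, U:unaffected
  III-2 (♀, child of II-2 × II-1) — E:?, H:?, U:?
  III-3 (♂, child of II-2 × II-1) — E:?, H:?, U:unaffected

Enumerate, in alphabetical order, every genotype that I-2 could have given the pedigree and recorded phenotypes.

E/I-1 ? ·: EE|Ee|ee
E/I-2 un ·: EE|Ee
E/II-1 ? I-1×I-2: EE|Ee|ee
E/II-2 ? ·: EE|Ee|ee
E/II-3 un I-1×I-2: EE|Ee
E/II-4 ? I-1×I-2: EE|Ee|ee
E/III-1 un II-2×II-1: EE|Ee
E/III-2 ? II-2×II-1: EE|Ee|ee
E/III-3 ? II-2×II-1: EE|Ee|ee
⇒ E over [I-1,I-2,II-1,II-2,II-3,II-4,III-1,III-2,III-3]: 700 consistent
H/I-1 ? ·: Hh|hh
H/I-2 un ·: Hh
H/II-1 aff I-1×I-2: hh
H/II-2 un ·: HH|Hh
H/II-3 ? I-1×I-2: HH|Hh|hh
H/II-4 un I-1×I-2: HH|Hh
H/III-1 ? II-2×II-1: Hh|hh
H/III-2 ? II-2×II-1: Hh|hh
H/III-3 ? II-2×II-1: Hh|hh
⇒ H over [I-1,I-2,II-1,II-2,II-3,II-4,III-1,III-2,III-3]: 72 consistent
U/I-1 ? ·: UU|Uu|uu
U/I-2 un ·: UU|Uu
U/II-1 ? I-1×I-2: UU|Uu|uu
U/II-2 un ·: UU|Uu
U/II-3 ? I-1×I-2: UU|Uu|uu
U/II-4 ? I-1×I-2: UU|Uu|uu
U/III-1 un II-2×II-1: UU|Uu
U/III-2 ? II-2×II-1: UU|Uu|uu
U/III-3 un II-2×II-1: UU|Uu
⇒ U over [I-1,I-2,II-1,II-2,II-3,II-4,III-1,III-2,III-3]: 641 consistent

I-2 ∈ {EE Hh UU, EE Hh Uu, Ee Hh UU, Ee Hh Uu}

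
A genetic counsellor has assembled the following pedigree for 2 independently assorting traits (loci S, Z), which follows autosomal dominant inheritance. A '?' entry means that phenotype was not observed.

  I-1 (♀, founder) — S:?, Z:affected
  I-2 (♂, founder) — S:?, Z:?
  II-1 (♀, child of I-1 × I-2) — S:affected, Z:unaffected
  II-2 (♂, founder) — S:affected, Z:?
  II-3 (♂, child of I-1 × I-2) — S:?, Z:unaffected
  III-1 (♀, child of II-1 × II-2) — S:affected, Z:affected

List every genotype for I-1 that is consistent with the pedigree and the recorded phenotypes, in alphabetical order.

S/I-1 ? ·: ss|Ss|SS
S/I-2 ? ·: ss|Ss|SS
S/II-1 aff I-1×I-2: Ss|SS
S/II-2 aff ·: Ss|SS
S/II-3 ? I-1×I-2: ss|Ss|SS
S/III-1 aff II-1×II-2: Ss|SS
⇒ S over [I-1,I-2,II-1,II-2,II-3,III-1]: 76 consistent
Z/I-1 aff ·: Zz
Z/I-2 ? ·: zz|Zz
Z/II-1 un I-1×I-2: zz
Z/II-2 ? ·: Zz|ZZ
Z/II-3 un I-1×I-2: zz
Z/III-1 aff II-1×II-2: Zz
⇒ Z over [I-1,I-2,II-1,II-2,II-3,III-1]: 4 consistent

I-1 ∈ {SS Zz, Ss Zz, ss Zz}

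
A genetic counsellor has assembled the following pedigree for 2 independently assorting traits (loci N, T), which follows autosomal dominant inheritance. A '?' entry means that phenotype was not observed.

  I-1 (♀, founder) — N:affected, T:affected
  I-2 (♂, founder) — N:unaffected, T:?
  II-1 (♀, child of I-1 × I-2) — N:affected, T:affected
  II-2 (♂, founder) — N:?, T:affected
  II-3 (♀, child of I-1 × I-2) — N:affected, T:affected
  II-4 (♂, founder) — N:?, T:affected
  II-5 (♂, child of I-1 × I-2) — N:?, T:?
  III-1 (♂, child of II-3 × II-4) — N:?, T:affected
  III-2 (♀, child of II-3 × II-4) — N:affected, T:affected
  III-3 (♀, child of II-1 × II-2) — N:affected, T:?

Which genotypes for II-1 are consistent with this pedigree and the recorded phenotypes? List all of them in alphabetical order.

II-1 ∈ {Nn TT, Nn Tt}

N/I-1 aff ·: Nn|NN
N/I-2 un ·: nn
N/II-1 aff I-1×I-2: Nn
N/II-2 ? ·: nn|Nn|NN
N/II-3 aff I-1×I-2: Nn
N/II-4 ? ·: nn|Nn|NN
N/II-5 ? I-1×I-2: nn|Nn
N/III-1 ? II-3×II-4: nn|Nn|NN
N/III-2 aff II-3×II-4: Nn|NN
N/III-3 aff II-1×II-2: Nn|NN
⇒ N over [I-1,I-2,II-1,II-2,II-3,II-4,II-5,III-1,III-2,III-3]: 180 consistent
T/I-1 aff ·: Tt|TT
T/I-2 ? ·: tt|Tt|TT
T/II-1 aff I-1×I-2: Tt|TT
T/II-2 aff ·: Tt|TT
T/II-3 aff I-1×I-2: Tt|TT
T/II-4 aff ·: Tt|TT
T/II-5 ? I-1×I-2: tt|Tt|TT
T/III-1 aff II-3×II-4: Tt|TT
T/III-2 aff II-3×II-4: Tt|TT
T/III-3 ? II-1×II-2: tt|Tt|TT
⇒ T over [I-1,I-2,II-1,II-2,II-3,II-4,II-5,III-1,III-2,III-3]: 863 consistent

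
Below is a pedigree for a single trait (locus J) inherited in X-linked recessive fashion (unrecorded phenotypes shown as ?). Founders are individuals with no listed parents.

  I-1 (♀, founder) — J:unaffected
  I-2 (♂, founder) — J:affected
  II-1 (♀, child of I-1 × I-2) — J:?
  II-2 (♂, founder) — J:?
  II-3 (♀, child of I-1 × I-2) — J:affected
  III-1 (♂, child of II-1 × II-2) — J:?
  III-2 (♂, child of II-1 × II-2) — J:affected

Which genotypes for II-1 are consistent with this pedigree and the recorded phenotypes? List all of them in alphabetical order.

J/I-1 un ·: X^JX^j
J/I-2 aff ·: X^jY
J/II-1 ? I-1×I-2: X^JX^j|X^jX^j
J/II-2 ? ·: X^JY|X^jY
J/II-3 aff I-1×I-2: X^jX^j
J/III-1 ? II-1×II-2: X^JY|X^jY
J/III-2 aff II-1×II-2: X^jY
⇒ J over [I-1,I-2,II-1,II-2,II-3,III-1,III-2]: 6 consistent

II-1 ∈ {X^JX^j, X^jX^j}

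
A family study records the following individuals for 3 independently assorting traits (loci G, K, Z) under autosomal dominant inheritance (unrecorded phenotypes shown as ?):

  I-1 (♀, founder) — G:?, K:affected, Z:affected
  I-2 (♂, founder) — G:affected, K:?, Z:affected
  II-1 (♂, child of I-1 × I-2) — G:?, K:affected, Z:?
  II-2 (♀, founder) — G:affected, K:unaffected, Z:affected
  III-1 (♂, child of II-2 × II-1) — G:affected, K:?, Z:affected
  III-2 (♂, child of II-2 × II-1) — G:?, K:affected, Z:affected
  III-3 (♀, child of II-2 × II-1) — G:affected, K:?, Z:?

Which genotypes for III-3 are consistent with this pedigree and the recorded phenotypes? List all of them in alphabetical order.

G/I-1 ? ·: gg|Gg|GG
G/I-2 aff ·: Gg|GG
G/II-1 ? I-1×I-2: gg|Gg|GG
G/II-2 aff ·: Gg|GG
G/III-1 aff II-2×II-1: Gg|GG
G/III-2 ? II-2×II-1: gg|Gg|GG
G/III-3 aff II-2×II-1: Gg|GG
⇒ G over [I-1,I-2,II-1,II-2,III-1,III-2,III-3]: 142 consistent
K/I-1 aff ·: Kk|KK
K/I-2 ? ·: kk|Kk|KK
K/II-1 aff I-1×I-2: Kk|KK
K/II-2 un ·: kk
K/III-1 ? II-2×II-1: kk|Kk
K/III-2 aff II-2×II-1: Kk
K/III-3 ? II-2×II-1: kk|Kk
⇒ K over [I-1,I-2,II-1,II-2,III-1,III-2,III-3]: 24 consistent
Z/I-1 aff ·: Zz|ZZ
Z/I-2 aff ·: Zz|ZZ
Z/II-1 ? I-1×I-2: zz|Zz|ZZ
Z/II-2 aff ·: Zz|ZZ
Z/III-1 aff II-2×II-1: Zz|ZZ
Z/III-2 aff II-2×II-1: Zz|ZZ
Z/III-3 ? II-2×II-1: zz|Zz|ZZ
⇒ Z over [I-1,I-2,II-1,II-2,III-1,III-2,III-3]: 99 consistent

III-3 ∈ {GG Kk ZZ, GG Kk Zz, GG Kk zz, GG kk ZZ, GG kk Zz, GG kk zz, Gg Kk ZZ, Gg Kk Zz, Gg Kk zz, Gg kk ZZ, Gg kk Zz, Gg kk zz}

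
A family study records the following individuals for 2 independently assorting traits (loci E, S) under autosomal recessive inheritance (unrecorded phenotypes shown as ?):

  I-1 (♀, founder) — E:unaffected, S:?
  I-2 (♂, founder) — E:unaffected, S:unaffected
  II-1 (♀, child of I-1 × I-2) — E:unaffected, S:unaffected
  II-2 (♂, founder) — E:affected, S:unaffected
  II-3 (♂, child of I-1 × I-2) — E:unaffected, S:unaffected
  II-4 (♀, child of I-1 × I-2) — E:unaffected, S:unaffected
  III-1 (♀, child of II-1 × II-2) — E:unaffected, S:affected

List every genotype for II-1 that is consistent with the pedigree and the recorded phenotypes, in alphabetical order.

E/I-1 un ·: EE|Ee
E/I-2 un ·: EE|Ee
E/II-1 un I-1×I-2: EE|Ee
E/II-2 aff ·: ee
E/II-3 un I-1×I-2: EE|Ee
E/II-4 un I-1×I-2: EE|Ee
E/III-1 un II-1×II-2: Ee
⇒ E over [I-1,I-2,II-1,II-2,II-3,II-4,III-1]: 25 consistent
S/I-1 ? ·: SS|Ss|ss
S/I-2 un ·: SS|Ss
S/II-1 un I-1×I-2: Ss
S/II-2 un ·: Ss
S/II-3 un I-1×I-2: SS|Ss
S/II-4 un I-1×I-2: SS|Ss
S/III-1 aff II-1×II-2: ss
⇒ S over [I-1,I-2,II-1,II-2,II-3,II-4,III-1]: 14 consistent

II-1 ∈ {EE Ss, Ee Ss}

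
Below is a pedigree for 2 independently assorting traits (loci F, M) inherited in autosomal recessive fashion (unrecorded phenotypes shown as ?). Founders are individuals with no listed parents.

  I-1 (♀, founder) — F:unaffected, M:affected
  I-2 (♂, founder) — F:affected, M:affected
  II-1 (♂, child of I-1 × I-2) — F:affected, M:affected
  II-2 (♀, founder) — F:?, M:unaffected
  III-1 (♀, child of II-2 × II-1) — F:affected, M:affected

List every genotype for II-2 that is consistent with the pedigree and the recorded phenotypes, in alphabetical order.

F/I-1 un ·: Ff
F/I-2 aff ·: ff
F/II-1 aff I-1×I-2: ff
F/II-2 ? ·: Ff|ff
F/III-1 aff II-2×II-1: ff
⇒ F over [I-1,I-2,II-1,II-2,III-1]: 2 consistent
M/I-1 aff ·: mm
M/I-2 aff ·: mm
M/II-1 aff I-1×I-2: mm
M/II-2 un ·: Mm
M/III-1 aff II-2×II-1: mm
⇒ M over [I-1,I-2,II-1,II-2,III-1]: 1 consistent

II-2 ∈ {Ff Mm, ff Mm}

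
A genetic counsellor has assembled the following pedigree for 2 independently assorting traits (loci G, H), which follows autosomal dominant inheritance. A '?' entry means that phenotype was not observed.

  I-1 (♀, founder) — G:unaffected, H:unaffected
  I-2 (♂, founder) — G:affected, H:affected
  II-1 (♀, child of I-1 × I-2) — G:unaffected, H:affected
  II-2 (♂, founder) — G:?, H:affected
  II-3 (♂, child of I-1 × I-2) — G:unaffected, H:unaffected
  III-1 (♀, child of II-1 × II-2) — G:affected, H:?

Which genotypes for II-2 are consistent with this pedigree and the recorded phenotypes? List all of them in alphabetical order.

G/I-1 un ·: gg
G/I-2 aff ·: Gg
G/II-1 un I-1×I-2: gg
G/II-2 ? ·: Gg|GG
G/II-3 un I-1×I-2: gg
G/III-1 aff II-1×II-2: Gg
⇒ G over [I-1,I-2,II-1,II-2,II-3,III-1]: 2 consistent
H/I-1 un ·: hh
H/I-2 aff ·: Hh
H/II-1 aff I-1×I-2: Hh
H/II-2 aff ·: Hh|HH
H/II-3 un I-1×I-2: hh
H/III-1 ? II-1×II-2: hh|Hh|HH
⇒ H over [I-1,I-2,II-1,II-2,II-3,III-1]: 5 consistent

II-2 ∈ {GG HH, GG Hh, Gg HH, Gg Hh}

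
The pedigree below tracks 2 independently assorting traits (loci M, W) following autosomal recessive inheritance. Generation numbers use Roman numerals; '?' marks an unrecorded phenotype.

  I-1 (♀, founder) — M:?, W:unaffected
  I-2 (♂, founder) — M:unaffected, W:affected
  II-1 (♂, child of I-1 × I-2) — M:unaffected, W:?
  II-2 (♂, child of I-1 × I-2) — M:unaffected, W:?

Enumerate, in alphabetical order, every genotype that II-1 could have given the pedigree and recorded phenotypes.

II-1 ∈ {MM Ww, MM ww, Mm Ww, Mm ww}

M/I-1 ? ·: MM|Mm|mm
M/I-2 un ·: MM|Mm
M/II-1 un I-1×I-2: MM|Mm
M/II-2 un I-1×I-2: MM|Mm
⇒ M over [I-1,I-2,II-1,II-2]: 15 consistent
W/I-1 un ·: WW|Ww
W/I-2 aff ·: ww
W/II-1 ? I-1×I-2: Ww|ww
W/II-2 ? I-1×I-2: Ww|ww
⇒ W over [I-1,I-2,II-1,II-2]: 5 consistent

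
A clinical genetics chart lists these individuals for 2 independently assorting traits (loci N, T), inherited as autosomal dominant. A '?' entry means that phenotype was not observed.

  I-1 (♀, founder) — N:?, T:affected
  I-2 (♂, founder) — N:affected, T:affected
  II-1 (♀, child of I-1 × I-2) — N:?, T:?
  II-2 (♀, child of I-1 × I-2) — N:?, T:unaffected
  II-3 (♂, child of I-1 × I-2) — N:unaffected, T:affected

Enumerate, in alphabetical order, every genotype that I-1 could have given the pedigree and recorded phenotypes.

N/I-1 ? ·: nn|Nn
N/I-2 aff ·: Nn
N/II-1 ? I-1×I-2: nn|Nn|NN
N/II-2 ? I-1×I-2: nn|Nn|NN
N/II-3 un I-1×I-2: nn
⇒ N over [I-1,I-2,II-1,II-2,II-3]: 13 consistent
T/I-1 aff ·: Tt
T/I-2 aff ·: Tt
T/II-1 ? I-1×I-2: tt|Tt|TT
T/II-2 un I-1×I-2: tt
T/II-3 aff I-1×I-2: Tt|TT
⇒ T over [I-1,I-2,II-1,II-2,II-3]: 6 consistent

I-1 ∈ {Nn Tt, nn Tt}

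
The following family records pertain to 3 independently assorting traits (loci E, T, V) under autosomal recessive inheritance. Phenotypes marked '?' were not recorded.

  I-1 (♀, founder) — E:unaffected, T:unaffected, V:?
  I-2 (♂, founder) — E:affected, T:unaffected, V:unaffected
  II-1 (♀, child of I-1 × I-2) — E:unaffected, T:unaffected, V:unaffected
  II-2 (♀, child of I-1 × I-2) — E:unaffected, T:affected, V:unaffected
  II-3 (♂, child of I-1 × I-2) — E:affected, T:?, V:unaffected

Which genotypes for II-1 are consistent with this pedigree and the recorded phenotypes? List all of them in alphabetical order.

II-1 ∈ {Ee TT VV, Ee TT Vv, Ee Tt VV, Ee Tt Vv}

E/I-1 un ·: Ee
E/I-2 aff ·: ee
E/II-1 un I-1×I-2: Ee
E/II-2 un I-1×I-2: Ee
E/II-3 aff I-1×I-2: ee
⇒ E over [I-1,I-2,II-1,II-2,II-3]: 1 consistent
T/I-1 un ·: Tt
T/I-2 un ·: Tt
T/II-1 un I-1×I-2: TT|Tt
T/II-2 aff I-1×I-2: tt
T/II-3 ? I-1×I-2: TT|Tt|tt
⇒ T over [I-1,I-2,II-1,II-2,II-3]: 6 consistent
V/I-1 ? ·: VV|Vv|vv
V/I-2 un ·: VV|Vv
V/II-1 un I-1×I-2: VV|Vv
V/II-2 un I-1×I-2: VV|Vv
V/II-3 un I-1×I-2: VV|Vv
⇒ V over [I-1,I-2,II-1,II-2,II-3]: 27 consistent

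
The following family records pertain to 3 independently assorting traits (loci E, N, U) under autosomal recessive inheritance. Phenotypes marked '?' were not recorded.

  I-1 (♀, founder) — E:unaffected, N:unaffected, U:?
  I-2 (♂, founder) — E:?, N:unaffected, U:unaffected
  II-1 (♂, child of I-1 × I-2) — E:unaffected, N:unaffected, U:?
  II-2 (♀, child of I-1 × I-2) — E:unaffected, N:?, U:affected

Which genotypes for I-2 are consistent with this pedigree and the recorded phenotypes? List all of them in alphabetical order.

E/I-1 un ·: EE|Ee
E/I-2 ? ·: EE|Ee|ee
E/II-1 un I-1×I-2: EE|Ee
E/II-2 un I-1×I-2: EE|Ee
⇒ E over [I-1,I-2,II-1,II-2]: 15 consistent
N/I-1 un ·: NN|Nn
N/I-2 un ·: NN|Nn
N/II-1 un I-1×I-2: NN|Nn
N/II-2 ? I-1×I-2: NN|Nn|nn
⇒ N over [I-1,I-2,II-1,II-2]: 15 consistent
U/I-1 ? ·: Uu|uu
U/I-2 un ·: Uu
U/II-1 ? I-1×I-2: UU|Uu|uu
U/II-2 aff I-1×I-2: uu
⇒ U over [I-1,I-2,II-1,II-2]: 5 consistent

I-2 ∈ {EE NN Uu, EE Nn Uu, Ee NN Uu, Ee Nn Uu, ee NN Uu, ee Nn Uu}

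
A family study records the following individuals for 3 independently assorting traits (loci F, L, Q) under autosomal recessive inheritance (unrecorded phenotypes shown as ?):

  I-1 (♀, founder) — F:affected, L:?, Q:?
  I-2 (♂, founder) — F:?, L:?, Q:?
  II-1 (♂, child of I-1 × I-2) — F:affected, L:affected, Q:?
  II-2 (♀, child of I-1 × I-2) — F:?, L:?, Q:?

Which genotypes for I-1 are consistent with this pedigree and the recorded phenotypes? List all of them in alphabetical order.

F/I-1 aff ·: ff
F/I-2 ? ·: Ff|ff
F/II-1 aff I-1×I-2: ff
F/II-2 ? I-1×I-2: Ff|ff
⇒ F over [I-1,I-2,II-1,II-2]: 3 consistent
L/I-1 ? ·: Ll|ll
L/I-2 ? ·: Ll|ll
L/II-1 aff I-1×I-2: ll
L/II-2 ? I-1×I-2: LL|Ll|ll
⇒ L over [I-1,I-2,II-1,II-2]: 8 consistent
Q/I-1 ? ·: QQ|Qq|qq
Q/I-2 ? ·: QQ|Qq|qq
Q/II-1 ? I-1×I-2: QQ|Qq|qq
Q/II-2 ? I-1×I-2: QQ|Qq|qq
⇒ Q over [I-1,I-2,II-1,II-2]: 29 consistent

I-1 ∈ {ff Ll QQ, ff Ll Qq, ff Ll qq, ff ll QQ, ff ll Qq, ff ll qq}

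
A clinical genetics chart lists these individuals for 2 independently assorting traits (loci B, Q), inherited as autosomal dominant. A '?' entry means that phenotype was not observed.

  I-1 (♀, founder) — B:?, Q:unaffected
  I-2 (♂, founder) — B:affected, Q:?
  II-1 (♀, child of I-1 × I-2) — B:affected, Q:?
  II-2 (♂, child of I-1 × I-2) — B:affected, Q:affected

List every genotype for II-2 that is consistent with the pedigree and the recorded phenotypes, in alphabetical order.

B/I-1 ? ·: bb|Bb|BB
B/I-2 aff ·: Bb|BB
B/II-1 aff I-1×I-2: Bb|BB
B/II-2 aff I-1×I-2: Bb|BB
⇒ B over [I-1,I-2,II-1,II-2]: 15 consistent
Q/I-1 un ·: qq
Q/I-2 ? ·: Qq|QQ
Q/II-1 ? I-1×I-2: qq|Qq
Q/II-2 aff I-1×I-2: Qq
⇒ Q over [I-1,I-2,II-1,II-2]: 3 consistent

II-2 ∈ {BB Qq, Bb Qq}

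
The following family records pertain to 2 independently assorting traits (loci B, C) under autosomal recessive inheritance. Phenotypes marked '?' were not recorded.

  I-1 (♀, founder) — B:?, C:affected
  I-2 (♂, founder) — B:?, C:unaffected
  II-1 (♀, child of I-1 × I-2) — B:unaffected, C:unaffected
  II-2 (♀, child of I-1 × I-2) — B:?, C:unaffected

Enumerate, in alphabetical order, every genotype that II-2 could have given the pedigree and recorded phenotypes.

II-2 ∈ {BB Cc, Bb Cc, bb Cc}

B/I-1 ? ·: BB|Bb|bb
B/I-2 ? ·: BB|Bb|bb
B/II-1 un I-1×I-2: BB|Bb
B/II-2 ? I-1×I-2: BB|Bb|bb
⇒ B over [I-1,I-2,II-1,II-2]: 21 consistent
C/I-1 aff ·: cc
C/I-2 un ·: CC|Cc
C/II-1 un I-1×I-2: Cc
C/II-2 un I-1×I-2: Cc
⇒ C over [I-1,I-2,II-1,II-2]: 2 consistent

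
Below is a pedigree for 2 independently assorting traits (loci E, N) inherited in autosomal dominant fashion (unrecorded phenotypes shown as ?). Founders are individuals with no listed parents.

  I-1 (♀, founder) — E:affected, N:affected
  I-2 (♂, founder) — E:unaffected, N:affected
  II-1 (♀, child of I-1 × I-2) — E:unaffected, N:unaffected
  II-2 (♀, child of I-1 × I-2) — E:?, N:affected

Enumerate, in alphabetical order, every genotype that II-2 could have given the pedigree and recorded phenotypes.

E/I-1 aff ·: Ee
E/I-2 un ·: ee
E/II-1 un I-1×I-2: ee
E/II-2 ? I-1×I-2: ee|Ee
⇒ E over [I-1,I-2,II-1,II-2]: 2 consistent
N/I-1 aff ·: Nn
N/I-2 aff ·: Nn
N/II-1 un I-1×I-2: nn
N/II-2 aff I-1×I-2: Nn|NN
⇒ N over [I-1,I-2,II-1,II-2]: 2 consistent

II-2 ∈ {Ee NN, Ee Nn, ee NN, ee Nn}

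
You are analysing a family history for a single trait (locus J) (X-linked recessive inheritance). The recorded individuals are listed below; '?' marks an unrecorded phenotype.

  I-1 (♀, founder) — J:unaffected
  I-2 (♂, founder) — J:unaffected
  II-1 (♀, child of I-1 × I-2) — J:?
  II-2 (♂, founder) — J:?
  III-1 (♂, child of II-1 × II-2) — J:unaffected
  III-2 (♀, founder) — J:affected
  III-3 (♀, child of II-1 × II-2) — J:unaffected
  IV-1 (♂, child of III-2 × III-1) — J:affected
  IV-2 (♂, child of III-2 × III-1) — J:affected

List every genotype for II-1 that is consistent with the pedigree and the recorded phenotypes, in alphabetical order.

J/I-1 un ·: X^JX^J|X^JX^j
J/I-2 un ·: X^JY
J/II-1 ? I-1×I-2: X^JX^J|X^JX^j
J/II-2 ? ·: X^JY|X^jY
J/III-1 un II-1×II-2: X^JY
J/III-2 aff ·: X^jX^j
J/III-3 un II-1×II-2: X^JX^J|X^JX^j
J/IV-1 aff III-2×III-1: X^jY
J/IV-2 aff III-2×III-1: X^jY
⇒ J over [I-1,I-2,II-1,II-2,III-1,III-2,III-3,IV-1,IV-2]: 7 consistent

II-1 ∈ {X^JX^J, X^JX^j}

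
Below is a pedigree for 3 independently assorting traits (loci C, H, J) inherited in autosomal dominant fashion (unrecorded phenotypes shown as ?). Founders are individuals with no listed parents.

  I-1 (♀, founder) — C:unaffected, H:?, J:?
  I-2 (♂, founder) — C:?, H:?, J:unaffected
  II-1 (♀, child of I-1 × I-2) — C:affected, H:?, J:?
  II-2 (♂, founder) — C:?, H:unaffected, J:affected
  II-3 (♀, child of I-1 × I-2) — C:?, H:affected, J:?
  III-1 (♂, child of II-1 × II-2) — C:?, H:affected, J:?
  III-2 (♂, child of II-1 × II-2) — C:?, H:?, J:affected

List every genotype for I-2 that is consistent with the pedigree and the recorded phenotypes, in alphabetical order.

I-2 ∈ {CC HH jj, CC Hh jj, CC hh jj, Cc HH jj, Cc Hh jj, Cc hh jj}

C/I-1 un ·: cc
C/I-2 ? ·: Cc|CC
C/II-1 aff I-1×I-2: Cc
C/II-2 ? ·: cc|Cc|CC
C/II-3 ? I-1×I-2: cc|Cc
C/III-1 ? II-1×II-2: cc|Cc|CC
C/III-2 ? II-1×II-2: cc|Cc|CC
⇒ C over [I-1,I-2,II-1,II-2,II-3,III-1,III-2]: 51 consistent
H/I-1 ? ·: hh|Hh|HH
H/I-2 ? ·: hh|Hh|HH
H/II-1 ? I-1×I-2: Hh|HH
H/II-2 un ·: hh
H/II-3 aff I-1×I-2: Hh|HH
H/III-1 aff II-1×II-2: Hh
H/III-2 ? II-1×II-2: hh|Hh
⇒ H over [I-1,I-2,II-1,II-2,II-3,III-1,III-2]: 27 consistent
J/I-1 ? ·: jj|Jj|JJ
J/I-2 un ·: jj
J/II-1 ? I-1×I-2: jj|Jj
J/II-2 aff ·: Jj|JJ
J/II-3 ? I-1×I-2: jj|Jj
J/III-1 ? II-1×II-2: jj|Jj|JJ
J/III-2 aff II-1×II-2: Jj|JJ
⇒ J over [I-1,I-2,II-1,II-2,II-3,III-1,III-2]: 39 consistent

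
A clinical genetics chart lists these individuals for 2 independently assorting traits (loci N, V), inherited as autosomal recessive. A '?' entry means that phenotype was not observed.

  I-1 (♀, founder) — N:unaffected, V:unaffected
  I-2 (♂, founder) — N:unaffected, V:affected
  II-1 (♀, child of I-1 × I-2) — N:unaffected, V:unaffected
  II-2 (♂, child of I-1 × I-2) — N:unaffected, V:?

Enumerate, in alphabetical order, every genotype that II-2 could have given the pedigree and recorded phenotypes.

II-2 ∈ {NN Vv, NN vv, Nn Vv, Nn vv}

N/I-1 un ·: NN|Nn
N/I-2 un ·: NN|Nn
N/II-1 un I-1×I-2: NN|Nn
N/II-2 un I-1×I-2: NN|Nn
⇒ N over [I-1,I-2,II-1,II-2]: 13 consistent
V/I-1 un ·: VV|Vv
V/I-2 aff ·: vv
V/II-1 un I-1×I-2: Vv
V/II-2 ? I-1×I-2: Vv|vv
⇒ V over [I-1,I-2,II-1,II-2]: 3 consistent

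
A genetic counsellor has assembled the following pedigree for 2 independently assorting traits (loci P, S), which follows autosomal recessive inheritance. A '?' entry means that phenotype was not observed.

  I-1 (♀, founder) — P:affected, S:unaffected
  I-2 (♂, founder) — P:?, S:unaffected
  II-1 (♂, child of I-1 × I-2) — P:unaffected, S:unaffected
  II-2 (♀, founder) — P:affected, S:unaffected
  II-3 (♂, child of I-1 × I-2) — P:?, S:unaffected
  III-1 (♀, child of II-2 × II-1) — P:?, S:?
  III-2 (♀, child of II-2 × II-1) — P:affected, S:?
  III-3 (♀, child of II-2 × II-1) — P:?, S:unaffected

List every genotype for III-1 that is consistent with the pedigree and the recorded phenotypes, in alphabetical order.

III-1 ∈ {Pp SS, Pp Ss, Pp ss, pp SS, pp Ss, pp ss}

P/I-1 aff ·: pp
P/I-2 ? ·: PP|Pp
P/II-1 un I-1×I-2: Pp
P/II-2 aff ·: pp
P/II-3 ? I-1×I-2: Pp|pp
P/III-1 ? II-2×II-1: Pp|pp
P/III-2 aff II-2×II-1: pp
P/III-3 ? II-2×II-1: Pp|pp
⇒ P over [I-1,I-2,II-1,II-2,II-3,III-1,III-2,III-3]: 12 consistent
S/I-1 un ·: SS|Ss
S/I-2 un ·: SS|Ss
S/II-1 un I-1×I-2: SS|Ss
S/II-2 un ·: SS|Ss
S/II-3 un I-1×I-2: SS|Ss
S/III-1 ? II-2×II-1: SS|Ss|ss
S/III-2 ? II-2×II-1: SS|Ss|ss
S/III-3 un II-2×II-1: SS|Ss
⇒ S over [I-1,I-2,II-1,II-2,II-3,III-1,III-2,III-3]: 219 consistent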